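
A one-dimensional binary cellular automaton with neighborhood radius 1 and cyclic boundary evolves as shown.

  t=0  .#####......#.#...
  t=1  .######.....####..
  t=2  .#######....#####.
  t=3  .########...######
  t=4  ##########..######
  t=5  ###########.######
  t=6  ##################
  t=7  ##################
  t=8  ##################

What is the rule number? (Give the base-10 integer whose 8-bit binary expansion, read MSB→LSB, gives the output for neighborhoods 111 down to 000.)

252

  ###|#  b7=1 t=0,i=2
  ##.|#  b6=1 t=0,i=5
  #.#|#  b5=1 t=0,i=13
  #..|#  b4=1 t=0,i=6
  .##|#  b3=1 t=0,i=1
  .#.|#  b2=1 t=0,i=12
  ..#|.  b1=0 t=0,i=0
  ...|.  b0=0 t=0,i=7
  bits 11111100 = 252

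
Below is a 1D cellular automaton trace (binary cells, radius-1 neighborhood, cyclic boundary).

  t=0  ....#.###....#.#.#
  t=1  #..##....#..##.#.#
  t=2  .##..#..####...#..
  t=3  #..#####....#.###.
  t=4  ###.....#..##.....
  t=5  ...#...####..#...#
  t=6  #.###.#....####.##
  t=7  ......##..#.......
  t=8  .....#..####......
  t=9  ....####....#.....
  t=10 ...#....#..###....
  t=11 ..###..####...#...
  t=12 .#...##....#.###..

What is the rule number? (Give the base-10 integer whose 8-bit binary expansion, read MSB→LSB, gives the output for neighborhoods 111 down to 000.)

  nb ###: next=.  (t=0,i=7, bit7=0)
  nb ##.: next=.  (t=0,i=8, bit6=0)
  nb #.#: next=.  (t=0,i=5, bit5=0)
  nb #..: next=#  (t=0,i=0, bit4=1)
  nb .##: next=.  (t=0,i=6, bit3=0)
  nb .#.: next=#  (t=0,i=4, bit2=1)
  nb ..#: next=#  (t=0,i=3, bit1=1)
  nb ...: next=.  (t=0,i=1, bit0=0)
  bits 00010110 = 22

22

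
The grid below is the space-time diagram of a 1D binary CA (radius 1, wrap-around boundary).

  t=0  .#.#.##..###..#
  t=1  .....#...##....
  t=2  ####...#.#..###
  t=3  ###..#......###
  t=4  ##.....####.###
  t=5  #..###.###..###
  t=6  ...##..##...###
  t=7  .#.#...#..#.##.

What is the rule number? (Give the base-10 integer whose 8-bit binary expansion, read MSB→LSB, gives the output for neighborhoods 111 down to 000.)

137

  nb ###: next=#  (t=0,i=10, bit7=1)
  nb ##.: next=.  (t=0,i=6, bit6=0)
  nb #.#: next=.  (t=0,i=0, bit5=0)
  nb #..: next=.  (t=0,i=7, bit4=0)
  nb .##: next=#  (t=0,i=5, bit3=1)
  nb .#.: next=.  (t=0,i=1, bit2=0)
  nb ..#: next=.  (t=0,i=8, bit1=0)
  nb ...: next=#  (t=1,i=0, bit0=1)
  bits 10001001 = 137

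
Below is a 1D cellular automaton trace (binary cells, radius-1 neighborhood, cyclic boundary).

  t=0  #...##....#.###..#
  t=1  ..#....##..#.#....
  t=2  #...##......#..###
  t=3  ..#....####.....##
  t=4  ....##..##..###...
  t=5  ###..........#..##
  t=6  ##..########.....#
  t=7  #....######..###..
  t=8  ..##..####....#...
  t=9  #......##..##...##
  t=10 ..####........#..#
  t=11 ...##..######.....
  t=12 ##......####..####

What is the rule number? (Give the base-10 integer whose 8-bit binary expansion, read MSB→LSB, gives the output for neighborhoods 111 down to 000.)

161

  ###|#  b7=1 t=0,i=13
  ##.|.  b6=0 t=0,i=0
  #.#|#  b5=1 t=0,i=11
  #..|.  b4=0 t=0,i=1
  .##|.  b3=0 t=0,i=4
  .#.|.  b2=0 t=0,i=10
  ..#|.  b1=0 t=0,i=3
  ...|#  b0=1 t=0,i=2
  bits 10100001 = 161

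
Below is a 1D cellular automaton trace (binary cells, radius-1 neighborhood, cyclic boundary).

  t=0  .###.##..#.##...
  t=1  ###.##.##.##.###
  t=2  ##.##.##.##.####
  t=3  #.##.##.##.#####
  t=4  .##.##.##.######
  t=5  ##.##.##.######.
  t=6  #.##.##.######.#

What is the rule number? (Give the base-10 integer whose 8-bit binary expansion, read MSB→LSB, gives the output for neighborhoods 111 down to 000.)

  ###|#  b7=1 t=0,i=2
  ##.|.  b6=0 t=0,i=3
  #.#|#  b5=1 t=0,i=4
  #..|#  b4=1 t=0,i=7
  .##|#  b3=1 t=0,i=1
  .#.|.  b2=0 t=0,i=9
  ..#|#  b1=1 t=0,i=0
  ...|#  b0=1 t=0,i=14
  bits 10111011 = 187

187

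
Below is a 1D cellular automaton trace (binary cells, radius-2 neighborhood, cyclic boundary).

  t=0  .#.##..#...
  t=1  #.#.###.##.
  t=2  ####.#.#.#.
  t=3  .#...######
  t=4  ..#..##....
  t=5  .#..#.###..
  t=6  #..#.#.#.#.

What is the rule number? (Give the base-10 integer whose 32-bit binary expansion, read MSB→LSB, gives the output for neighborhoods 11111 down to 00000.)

187563396

  #####|.  b31=0 t=3,i=7
  ####.|.  b30=0 t=2,i=2
  ###.#|.  b29=0 t=1,i=6
  ###..|.  b28=0 t=5,i=8
  ##.##|#  b27=1 t=1,i=7
  ##.#.|.  b26=0 t=1,i=10
  ##..#|#  b25=1 t=0,i=5
  ##...|#  b24=1 t=4,i=7
  #.###|.  b23=0 t=1,i=4
  #.##.|.  b22=0 t=0,i=3
  #.#.#|#  b21=1 t=1,i=0
  #.#..|.  b20=0 t=3,i=1
  #..##|#  b19=1 t=4,i=4
  #..#.|#  b18=1 t=0,i=6
  #...#|.  b17=0 t=3,i=3
  #....|#  b16=1 t=0,i=9
  .####|#  b15=1 t=2,i=1
  .###.|#  b14=1 t=1,i=5
  .##.#|#  b13=1 t=1,i=9
  .##..|#  b12=1 t=0,i=4
  .#.##|#  b11=1 t=0,i=2
  .#.#.|#  b10=1 t=1,i=1
  .#..#|.  b9=0 t=4,i=3
  .#...|#  b8=1 t=0,i=8
  ..###|#  b7=1 t=3,i=5
  ..##.|.  b6=0 t=4,i=5
  ..#.#|.  b5=0 t=0,i=1
  ..#..|.  b4=0 t=0,i=7
  ...##|.  b3=0 t=3,i=4
  ...#.|#  b2=1 t=0,i=0
  ....#|.  b1=0 t=0,i=10
  .....|.  b0=0 t=4,i=9
  bits 00001011001011011111110110000100 = 187563396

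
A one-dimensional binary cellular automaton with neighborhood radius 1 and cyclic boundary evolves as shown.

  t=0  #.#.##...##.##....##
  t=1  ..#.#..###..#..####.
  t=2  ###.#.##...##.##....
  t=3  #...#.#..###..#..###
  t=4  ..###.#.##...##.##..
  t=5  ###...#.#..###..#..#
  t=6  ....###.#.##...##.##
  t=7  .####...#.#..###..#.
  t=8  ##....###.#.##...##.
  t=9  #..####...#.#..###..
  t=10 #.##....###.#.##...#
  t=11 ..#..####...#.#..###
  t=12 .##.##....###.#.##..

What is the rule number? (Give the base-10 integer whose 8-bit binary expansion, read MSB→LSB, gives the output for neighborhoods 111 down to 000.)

  [7] ### => .  t=0,i=19
  [6] ##. => .  t=0,i=0
  [5] #.# => .  t=0,i=1
  [4] #.. => .  t=0,i=6
  [3] .## => #  t=0,i=4
  [2] .#. => #  t=0,i=2
  [1] ..# => #  t=0,i=8
  [0] ... => #  t=0,i=7
  bits 00001111 = 15

15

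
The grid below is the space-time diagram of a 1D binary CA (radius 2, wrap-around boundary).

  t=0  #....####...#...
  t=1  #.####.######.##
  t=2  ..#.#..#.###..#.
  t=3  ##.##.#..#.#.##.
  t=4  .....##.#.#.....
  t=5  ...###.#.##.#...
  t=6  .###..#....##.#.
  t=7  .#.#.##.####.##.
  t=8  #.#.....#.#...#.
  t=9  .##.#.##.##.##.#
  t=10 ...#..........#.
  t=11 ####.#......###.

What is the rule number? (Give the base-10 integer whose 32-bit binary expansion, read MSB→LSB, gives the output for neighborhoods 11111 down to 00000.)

  ##### -> #   bit 31 = 1  t=1,i=9
  ####. -> #   bit 30 = 1  t=0,i=7
  ###.# -> .   bit 29 = 0  t=1,i=0
  ###.. -> #   bit 28 = 1  t=0,i=8
  ##.## -> .   bit 27 = 0  t=1,i=1
  ##.#. -> #   bit 26 = 1  t=3,i=5
  ##..# -> .   bit 25 = 0  t=2,i=12
  ##... -> #   bit 24 = 1  t=0,i=9
  #.### -> #   bit 23 = 1  t=1,i=2
  #.##. -> .   bit 22 = 0  t=3,i=0
  #.#.# -> .   bit 21 = 0  t=3,i=11
  #.#.. -> #   bit 20 = 1  t=2,i=4
  #..## -> .   bit 19 = 0  t=6,i=0
  #..#. -> #   bit 18 = 1  t=2,i=6
  #...# -> #   bit 17 = 1  t=0,i=10
  #.... -> #   bit 16 = 1  t=0,i=2
  .#### -> .   bit 15 = 0  t=0,i=6
  .###. -> .   bit 14 = 0  t=1,i=15
  .##.# -> .   bit 13 = 0  t=3,i=1
  .##.. -> #   bit 12 = 1  t=7,i=14
  .#.## -> .   bit 11 = 0  t=2,i=8
  .#.#. -> #   bit 10 = 1  t=2,i=3
  .#..# -> .   bit 9 = 0  t=2,i=5
  .#... -> .   bit 8 = 0  t=0,i=1
  ..### -> #   bit 7 = 1  t=0,i=5
  ..##. -> #   bit 6 = 1  t=4,i=5
  ..#.# -> .   bit 5 = 0  t=2,i=2
  ..#.. -> #   bit 4 = 1  t=0,i=0
  ...## -> #   bit 3 = 1  t=0,i=4
  ...#. -> #   bit 2 = 1  t=0,i=11
  ....# -> #   bit 1 = 1  t=0,i=3
  ..... -> .   bit 0 = 0  t=4,i=0
  bits 11010101100101110001010011011110 = 3583448286

3583448286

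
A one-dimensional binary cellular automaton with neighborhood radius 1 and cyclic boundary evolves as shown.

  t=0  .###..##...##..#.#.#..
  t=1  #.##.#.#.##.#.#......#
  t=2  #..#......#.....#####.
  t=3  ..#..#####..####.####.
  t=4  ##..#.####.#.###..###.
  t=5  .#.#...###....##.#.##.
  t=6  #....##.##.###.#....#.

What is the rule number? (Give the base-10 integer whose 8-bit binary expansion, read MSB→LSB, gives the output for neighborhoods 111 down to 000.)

195

  ### -> #   bit 7 = 1  t=0,i=2
  ##. -> #   bit 6 = 1  t=0,i=3
  #.# -> .   bit 5 = 0  t=0,i=16
  #.. -> .   bit 4 = 0  t=0,i=4
  .## -> .   bit 3 = 0  t=0,i=1
  .#. -> .   bit 2 = 0  t=0,i=15
  ..# -> #   bit 1 = 1  t=0,i=0
  ... -> #   bit 0 = 1  t=0,i=9
  bits 11000011 = 195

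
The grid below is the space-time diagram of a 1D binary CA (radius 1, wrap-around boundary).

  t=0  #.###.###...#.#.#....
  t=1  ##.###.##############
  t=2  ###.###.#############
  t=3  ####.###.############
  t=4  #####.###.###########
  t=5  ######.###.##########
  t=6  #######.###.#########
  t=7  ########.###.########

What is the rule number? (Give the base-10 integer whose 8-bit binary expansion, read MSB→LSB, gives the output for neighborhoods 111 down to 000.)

  [7] ### => #  t=0,i=3
  [6] ##. => #  t=0,i=4
  [5] #.# => #  t=0,i=1
  [4] #.. => #  t=0,i=9
  [3] .## => .  t=0,i=2
  [2] .#. => #  t=0,i=0
  [1] ..# => #  t=0,i=11
  [0] ... => #  t=0,i=10
  bits 11110111 = 247

247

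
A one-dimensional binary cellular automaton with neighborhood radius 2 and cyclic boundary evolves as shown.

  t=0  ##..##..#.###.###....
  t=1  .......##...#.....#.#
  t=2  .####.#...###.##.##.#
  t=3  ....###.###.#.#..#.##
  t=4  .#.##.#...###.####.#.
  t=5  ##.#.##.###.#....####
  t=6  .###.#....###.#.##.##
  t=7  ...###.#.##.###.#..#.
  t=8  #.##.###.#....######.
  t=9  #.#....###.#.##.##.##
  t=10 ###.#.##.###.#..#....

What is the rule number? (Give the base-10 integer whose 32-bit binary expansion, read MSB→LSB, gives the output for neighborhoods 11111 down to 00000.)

  nb #####: next=#  (t=5,i=19, bit31=1)
  nb ####.: next=.  (t=2,i=3, bit30=0)
  nb ###.#: next=#  (t=0,i=12, bit29=1)
  nb ###..: next=.  (t=0,i=16, bit28=0)
  nb ##.##: next=.  (t=0,i=13, bit27=0)
  nb ##.#.: next=#  (t=2,i=5, bit26=1)
  nb ##..#: next=.  (t=0,i=2, bit25=0)
  nb ##...: next=.  (t=0,i=17, bit24=0)
  nb #.###: next=.  (t=0,i=10, bit23=0)
  nb #.##.: next=#  (t=2,i=14, bit22=1)
  nb #.#.#: next=#  (t=2,i=20, bit21=1)
  nb #.#..: next=#  (t=1,i=20, bit20=1)
  nb #..##: next=.  (t=0,i=3, bit19=0)
  nb #..#.: next=#  (t=0,i=7, bit18=1)
  nb #...#: next=#  (t=1,i=10, bit17=1)
  nb #....: next=#  (t=0,i=18, bit16=1)
  nb .####: next=.  (t=2,i=2, bit15=0)
  nb .###.: next=.  (t=0,i=11, bit14=0)
  nb .##.#: next=.  (t=2,i=15, bit13=0)
  nb .##..: next=.  (t=0,i=1, bit12=0)
  nb .#.##: next=.  (t=0,i=9, bit11=0)
  nb .#.#.: next=.  (t=1,i=19, bit10=0)
  nb .#..#: next=#  (t=3,i=15, bit9=1)
  nb .#...: next=.  (t=1,i=0, bit8=0)
  nb ..###: next=#  (t=2,i=10, bit7=1)
  nb ..##.: next=.  (t=0,i=0, bit6=0)
  nb ..#.#: next=#  (t=0,i=8, bit5=1)
  nb ..#..: next=#  (t=1,i=12, bit4=1)
  nb ...##: next=#  (t=0,i=20, bit3=1)
  nb ...#.: next=#  (t=1,i=11, bit2=1)
  nb ....#: next=.  (t=0,i=19, bit1=0)
  nb .....: next=#  (t=1,i=2, bit0=1)
  bits 10100100011101110000001010111101 = 2759262909

2759262909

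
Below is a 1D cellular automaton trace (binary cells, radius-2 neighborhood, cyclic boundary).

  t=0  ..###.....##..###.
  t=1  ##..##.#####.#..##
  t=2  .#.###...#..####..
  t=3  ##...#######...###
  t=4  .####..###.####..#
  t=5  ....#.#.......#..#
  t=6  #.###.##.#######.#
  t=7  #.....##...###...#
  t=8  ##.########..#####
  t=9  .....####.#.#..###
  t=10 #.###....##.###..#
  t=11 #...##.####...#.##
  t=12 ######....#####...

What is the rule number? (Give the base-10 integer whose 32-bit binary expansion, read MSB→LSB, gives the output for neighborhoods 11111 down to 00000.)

  [31] ##### => #  t=1,i=9
  [30] ####. => .  t=1,i=0
  [29] ###.# => .  t=1,i=11
  [28] ###.. => #  t=0,i=4
  [27] ##.## => .  t=1,i=6
  [26] ##.#. => #  t=1,i=12
  [25] ##..# => .  t=0,i=12
  [24] ##... => #  t=0,i=5
  [23] #.### => .  t=1,i=7
  [22] #.##. => #  t=6,i=6
  [21] #.#.# => #  t=9,i=10
  [20] #.#.. => #  t=1,i=13
  [19] #..## => #  t=0,i=13
  [18] #..#. => .  t=4,i=16
  [17] #...# => #  t=0,i=0
  [16] #.... => .  t=0,i=6
  [15] .#### => .  t=1,i=8
  [14] .###. => .  t=0,i=3
  [13] .##.# => #  t=1,i=5
  [12] .##.. => #  t=0,i=11
  [11] .#.## => .  t=2,i=2
  [10] .#.#. => .  t=5,i=5
  [9] .#..# => #  t=1,i=14
  [8] .#... => #  t=5,i=0
  [7] ..### => .  t=0,i=2
  [6] ..##. => #  t=0,i=10
  [5] ..#.# => #  t=2,i=1
  [4] ..#.. => #  t=2,i=9
  [3] ...## => #  t=0,i=1
  [2] ...#. => #  t=2,i=0
  [1] ....# => #  t=0,i=8
  [0] ..... => #  t=0,i=7
  bits 10010101011110100011001101111111 = 2507813759

2507813759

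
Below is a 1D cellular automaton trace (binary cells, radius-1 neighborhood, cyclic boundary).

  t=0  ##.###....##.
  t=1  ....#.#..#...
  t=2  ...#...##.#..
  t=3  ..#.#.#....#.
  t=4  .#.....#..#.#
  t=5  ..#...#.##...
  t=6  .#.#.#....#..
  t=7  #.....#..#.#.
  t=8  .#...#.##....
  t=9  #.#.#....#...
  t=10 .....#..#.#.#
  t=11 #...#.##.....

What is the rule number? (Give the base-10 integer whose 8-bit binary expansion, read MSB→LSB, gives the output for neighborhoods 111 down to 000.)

  ### -> #   bit 7 = 1  t=0,i=4
  ##. -> .   bit 6 = 0  t=0,i=1
  #.# -> .   bit 5 = 0  t=0,i=2
  #.. -> #   bit 4 = 1  t=0,i=6
  .## -> .   bit 3 = 0  t=0,i=0
  .#. -> .   bit 2 = 0  t=1,i=4
  ..# -> #   bit 1 = 1  t=0,i=9
  ... -> .   bit 0 = 0  t=0,i=7
  bits 10010010 = 146

146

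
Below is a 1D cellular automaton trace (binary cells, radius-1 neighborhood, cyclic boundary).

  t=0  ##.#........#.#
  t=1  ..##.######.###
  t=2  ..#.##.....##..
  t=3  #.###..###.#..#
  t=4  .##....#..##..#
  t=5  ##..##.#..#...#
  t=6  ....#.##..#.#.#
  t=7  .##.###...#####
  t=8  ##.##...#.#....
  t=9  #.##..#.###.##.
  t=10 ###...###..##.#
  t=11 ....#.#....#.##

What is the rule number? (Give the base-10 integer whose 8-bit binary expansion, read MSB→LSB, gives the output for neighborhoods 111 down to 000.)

45

  nb ###: next=.  (t=0,i=0, bit7=0)
  nb ##.: next=.  (t=0,i=1, bit6=0)
  nb #.#: next=#  (t=0,i=2, bit5=1)
  nb #..: next=.  (t=0,i=4, bit4=0)
  nb .##: next=#  (t=0,i=14, bit3=1)
  nb .#.: next=#  (t=0,i=3, bit2=1)
  nb ..#: next=.  (t=0,i=11, bit1=0)
  nb ...: next=#  (t=0,i=5, bit0=1)
  bits 00101101 = 45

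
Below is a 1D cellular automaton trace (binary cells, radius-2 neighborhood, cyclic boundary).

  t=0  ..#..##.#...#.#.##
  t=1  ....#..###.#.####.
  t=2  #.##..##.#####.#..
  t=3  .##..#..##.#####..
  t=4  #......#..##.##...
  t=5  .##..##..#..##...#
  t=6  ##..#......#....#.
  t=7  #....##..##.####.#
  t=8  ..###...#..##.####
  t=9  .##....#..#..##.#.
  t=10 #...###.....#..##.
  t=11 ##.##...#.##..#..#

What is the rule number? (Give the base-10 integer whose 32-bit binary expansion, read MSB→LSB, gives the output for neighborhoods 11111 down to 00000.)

3975744910

  [31] ##### => #  t=2,i=11
  [30] ####. => #  t=1,i=15
  [29] ###.# => #  t=1,i=9
  [28] ###.. => .  t=1,i=16
  [27] ##.## => #  t=2,i=8
  [26] ##.#. => #  t=0,i=7
  [25] ##..# => .  t=0,i=0
  [24] ##... => .  t=1,i=17
  [23] #.### => #  t=1,i=13
  [22] #.##. => #  t=0,i=16
  [21] #.#.# => #  t=0,i=14
  [20] #.#.. => #  t=0,i=8
  [19] #..## => #  t=0,i=4
  [18] #..#. => .  t=0,i=1
  [17] #...# => .  t=0,i=10
  [16] #.... => #  t=1,i=0
  [15] .#### => .  t=1,i=14
  [14] .###. => .  t=1,i=8
  [13] .##.# => .  t=0,i=6
  [12] .##.. => .  t=0,i=17
  [11] .#.## => #  t=0,i=15
  [10] .#.#. => #  t=0,i=13
  [9] .#..# => .  t=0,i=3
  [8] .#... => #  t=0,i=9
  [7] ..### => #  t=1,i=7
  [6] ..##. => .  t=0,i=5
  [5] ..#.# => .  t=0,i=12
  [4] ..#.. => .  t=0,i=2
  [3] ...## => #  t=3,i=0
  [2] ...#. => #  t=0,i=11
  [1] ....# => #  t=1,i=2
  [0] ..... => .  t=1,i=1
  bits 11101100111110010000110110001110 = 3975744910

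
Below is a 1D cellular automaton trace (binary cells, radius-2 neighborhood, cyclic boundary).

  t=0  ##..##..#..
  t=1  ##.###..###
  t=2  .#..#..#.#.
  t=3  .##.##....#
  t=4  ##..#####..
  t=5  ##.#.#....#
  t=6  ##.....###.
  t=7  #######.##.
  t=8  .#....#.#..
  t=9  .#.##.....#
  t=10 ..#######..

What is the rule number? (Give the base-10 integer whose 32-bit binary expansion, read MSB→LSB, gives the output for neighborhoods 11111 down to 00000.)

558619227

  nb #####: next=.  (t=1,i=10, bit31=0)
  nb ####.: next=.  (t=1,i=0, bit30=0)
  nb ###.#: next=#  (t=1,i=1, bit29=1)
  nb ###..: next=.  (t=1,i=5, bit28=0)
  nb ##.##: next=.  (t=1,i=2, bit27=0)
  nb ##.#.: next=.  (t=5,i=2, bit26=0)
  nb ##..#: next=.  (t=0,i=2, bit25=0)
  nb ##...: next=#  (t=3,i=6, bit24=1)
  nb #.###: next=.  (t=1,i=3, bit23=0)
  nb #.##.: next=#  (t=3,i=1, bit22=1)
  nb #.#.#: next=.  (t=5,i=3, bit21=0)
  nb #.#..: next=.  (t=2,i=9, bit20=0)
  nb #..##: next=#  (t=0,i=3, bit19=1)
  nb #..#.: next=.  (t=0,i=7, bit18=0)
  nb #...#: next=#  (t=8,i=10, bit17=1)
  nb #....: next=#  (t=3,i=7, bit16=1)
  nb .####: next=#  (t=1,i=9, bit15=1)
  nb .###.: next=#  (t=1,i=4, bit14=1)
  nb .##.#: next=.  (t=3,i=2, bit13=0)
  nb .##..: next=#  (t=0,i=1, bit12=1)
  nb .#.##: next=#  (t=3,i=0, bit11=1)
  nb .#.#.: next=.  (t=2,i=8, bit10=0)
  nb .#..#: next=#  (t=0,i=9, bit9=1)
  nb .#...: next=.  (t=5,i=6, bit8=0)
  nb ..###: next=.  (t=1,i=8, bit7=0)
  nb ..##.: next=#  (t=0,i=0, bit6=1)
  nb ..#.#: next=.  (t=2,i=7, bit5=0)
  nb ..#..: next=#  (t=0,i=8, bit4=1)
  nb ...##: next=#  (t=5,i=9, bit3=1)
  nb ...#.: next=.  (t=3,i=9, bit2=0)
  nb ....#: next=#  (t=3,i=8, bit1=1)
  nb .....: next=#  (t=6,i=4, bit0=1)
  bits 00100001010010111101101001011011 = 558619227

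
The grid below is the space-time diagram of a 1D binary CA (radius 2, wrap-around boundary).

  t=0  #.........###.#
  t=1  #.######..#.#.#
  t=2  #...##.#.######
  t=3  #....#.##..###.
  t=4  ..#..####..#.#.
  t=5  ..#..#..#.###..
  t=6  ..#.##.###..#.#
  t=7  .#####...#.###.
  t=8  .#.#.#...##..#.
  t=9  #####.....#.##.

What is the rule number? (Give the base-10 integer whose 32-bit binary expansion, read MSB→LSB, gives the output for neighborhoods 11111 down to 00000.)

2959424689

  #####|#  b31=1 t=1,i=4
  ####.|.  b30=0 t=1,i=6
  ###.#|#  b29=1 t=0,i=12
  ###..|#  b28=1 t=1,i=7
  ##.##|.  b27=0 t=0,i=13
  ##.#.|.  b26=0 t=2,i=6
  ##..#|.  b25=0 t=1,i=8
  ##...|.  b24=0 t=0,i=1
  #.###|.  b23=0 t=1,i=2
  #.##.|#  b22=1 t=0,i=14
  #.#.#|#  b21=1 t=1,i=12
  #.#..|.  b20=0 t=3,i=0
  #..##|.  b19=0 t=3,i=10
  #..#.|#  b18=1 t=1,i=9
  #...#|.  b17=0 t=2,i=2
  #....|#  b16=1 t=0,i=2
  .####|.  b15=0 t=1,i=3
  .###.|.  b14=0 t=0,i=11
  .##.#|#  b13=1 t=1,i=0
  .##..|#  b12=1 t=0,i=0
  .#.##|#  b11=1 t=1,i=13
  .#.#.|#  b10=1 t=1,i=11
  .#..#|.  b9=0 t=4,i=3
  .#...|.  b8=0 t=3,i=1
  ..###|#  b7=1 t=0,i=10
  ..##.|.  b6=0 t=2,i=4
  ..#.#|#  b5=1 t=1,i=10
  ..#..|#  b4=1 t=4,i=2
  ...##|.  b3=0 t=0,i=9
  ...#.|.  b2=0 t=3,i=4
  ....#|.  b1=0 t=0,i=8
  .....|#  b0=1 t=0,i=3
  bits 10110000011001010011110010110001 = 2959424689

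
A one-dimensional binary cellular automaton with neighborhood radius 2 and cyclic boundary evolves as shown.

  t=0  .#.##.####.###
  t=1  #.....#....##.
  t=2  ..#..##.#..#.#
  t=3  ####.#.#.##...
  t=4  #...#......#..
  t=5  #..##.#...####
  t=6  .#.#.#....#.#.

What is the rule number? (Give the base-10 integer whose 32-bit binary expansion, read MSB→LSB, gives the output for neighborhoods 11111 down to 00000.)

  [31] ##### => #  t=5,i=12
  [30] ####. => .  t=0,i=8
  [29] ###.# => .  t=0,i=9
  [28] ###.. => .  t=5,i=0
  [27] ##.## => .  t=0,i=5
  [26] ##.#. => #  t=0,i=0
  [25] ##..# => #  t=5,i=1
  [24] ##... => #  t=3,i=11
  [23] #.### => #  t=0,i=6
  [22] #.##. => .  t=0,i=3
  [21] #.#.# => .  t=0,i=1
  [20] #.#.. => .  t=1,i=0
  [19] #..## => .  t=2,i=4
  [18] #..#. => #  t=2,i=1
  [17] #...# => .  t=3,i=12
  [16] #.... => #  t=1,i=2
  [15] .#### => .  t=0,i=7
  [14] .###. => #  t=0,i=12
  [13] .##.# => .  t=0,i=4
  [12] .##.. => .  t=3,i=10
  [11] .#.## => .  t=0,i=2
  [10] .#.#. => .  t=2,i=12
  [9] .#..# => #  t=2,i=0
  [8] .#... => .  t=1,i=1
  [7] ..### => #  t=3,i=0
  [6] ..##. => #  t=1,i=11
  [5] ..#.# => .  t=2,i=11
  [4] ..#.. => #  t=1,i=6
  [3] ...## => .  t=1,i=10
  [2] ...#. => #  t=1,i=5
  [1] ....# => .  t=1,i=4
  [0] ..... => .  t=1,i=3
  bits 10000111100001010100001011010100 = 2273657556

2273657556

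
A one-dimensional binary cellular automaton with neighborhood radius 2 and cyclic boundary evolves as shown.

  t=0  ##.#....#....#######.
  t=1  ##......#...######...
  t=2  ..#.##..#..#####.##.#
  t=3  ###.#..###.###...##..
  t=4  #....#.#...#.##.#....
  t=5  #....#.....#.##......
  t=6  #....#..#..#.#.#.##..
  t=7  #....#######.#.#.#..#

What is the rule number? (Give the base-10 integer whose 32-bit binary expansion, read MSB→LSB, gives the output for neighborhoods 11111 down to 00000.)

  ##### -> #   bit 31 = 1  t=0,i=15
  ####. -> .   bit 30 = 0  t=0,i=18
  ###.# -> .   bit 29 = 0  t=0,i=19
  ###.. -> #   bit 28 = 1  t=1,i=17
  ##.## -> .   bit 27 = 0  t=0,i=20
  ##.#. -> .   bit 26 = 0  t=0,i=2
  ##..# -> .   bit 25 = 0  t=2,i=6
  ##... -> #   bit 24 = 1  t=1,i=2
  #.### -> #   bit 23 = 1  t=3,i=11
  #.##. -> #   bit 22 = 1  t=0,i=0
  #.#.# -> #   bit 21 = 1  t=6,i=13
  #.#.. -> .   bit 20 = 0  t=0,i=3
  #..## -> .   bit 19 = 0  t=2,i=10
  #..#. -> #   bit 18 = 1  t=2,i=1
  #...# -> .   bit 17 = 0  t=1,i=10
  #.... -> .   bit 16 = 0  t=0,i=5
  .#### -> #   bit 15 = 1  t=0,i=14
  .###. -> .   bit 14 = 0  t=3,i=1
  .##.# -> #   bit 13 = 1  t=0,i=1
  .##.. -> .   bit 12 = 0  t=1,i=1
  .#.## -> .   bit 11 = 0  t=2,i=3
  .#.#. -> .   bit 10 = 0  t=4,i=6
  .#..# -> #   bit 9 = 1  t=2,i=0
  .#... -> .   bit 8 = 0  t=0,i=4
  ..### -> #   bit 7 = 1  t=0,i=13
  ..##. -> .   bit 6 = 0  t=1,i=0
  ..#.# -> #   bit 5 = 1  t=2,i=2
  ..#.. -> #   bit 4 = 1  t=0,i=8
  ...## -> #   bit 3 = 1  t=0,i=12
  ...#. -> .   bit 2 = 0  t=0,i=7
  ....# -> .   bit 1 = 0  t=0,i=6
  ..... -> #   bit 0 = 1  t=1,i=4
  bits 10010001111001001010001010111001 = 2447680185

2447680185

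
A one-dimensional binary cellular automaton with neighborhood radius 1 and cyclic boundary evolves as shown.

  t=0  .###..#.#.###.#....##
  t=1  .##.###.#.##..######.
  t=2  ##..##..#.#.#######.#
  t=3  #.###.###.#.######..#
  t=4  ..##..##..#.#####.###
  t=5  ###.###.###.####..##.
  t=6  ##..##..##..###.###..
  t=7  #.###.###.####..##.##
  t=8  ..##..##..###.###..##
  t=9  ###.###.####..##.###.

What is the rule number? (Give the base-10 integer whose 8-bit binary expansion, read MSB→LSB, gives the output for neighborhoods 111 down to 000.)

159

  ###|#  b7=1 t=0,i=2
  ##.|.  b6=0 t=0,i=3
  #.#|.  b5=0 t=0,i=0
  #..|#  b4=1 t=0,i=4
  .##|#  b3=1 t=0,i=1
  .#.|#  b2=1 t=0,i=6
  ..#|#  b1=1 t=0,i=5
  ...|#  b0=1 t=0,i=16
  bits 10011111 = 159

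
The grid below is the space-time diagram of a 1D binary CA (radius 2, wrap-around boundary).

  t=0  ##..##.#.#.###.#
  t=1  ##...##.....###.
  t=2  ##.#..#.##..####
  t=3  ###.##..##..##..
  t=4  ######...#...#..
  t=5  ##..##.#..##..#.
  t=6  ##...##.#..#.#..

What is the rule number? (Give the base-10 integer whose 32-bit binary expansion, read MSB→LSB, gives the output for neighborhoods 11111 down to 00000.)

  #####|.  b31=0 t=2,i=14
  ####.|#  b30=1 t=2,i=0
  ###.#|#  b29=1 t=0,i=13
  ###..|#  b28=1 t=0,i=1
  ##.##|#  b27=1 t=0,i=14
  ##.#.|#  b26=1 t=0,i=6
  ##..#|.  b25=0 t=0,i=2
  ##...|.  b24=0 t=1,i=2
  #.###|.  b23=0 t=0,i=11
  #.##.|#  b22=1 t=1,i=0
  #.#.#|.  b21=0 t=0,i=7
  #.#..|.  b20=0 t=2,i=3
  #..##|.  b19=0 t=0,i=3
  #..#.|#  b18=1 t=2,i=5
  #...#|#  b17=1 t=1,i=3
  #....|#  b16=1 t=1,i=8
  .####|#  b15=1 t=2,i=13
  .###.|#  b14=1 t=0,i=0
  .##.#|#  b13=1 t=0,i=5
  .##..|#  b12=1 t=1,i=1
  .#.##|.  b11=0 t=0,i=10
  .#.#.|.  b10=0 t=0,i=8
  .#..#|#  b9=1 t=2,i=4
  .#...|#  b8=1 t=4,i=10
  ..###|#  b7=1 t=1,i=12
  ..##.|.  b6=0 t=0,i=4
  ..#.#|.  b5=0 t=2,i=6
  ..#..|.  b4=0 t=4,i=9
  ...##|.  b3=0 t=1,i=4
  ...#.|.  b2=0 t=4,i=8
  ....#|.  b1=0 t=1,i=10
  .....|#  b0=1 t=1,i=9
  bits 01111100010001111111001110000001 = 2085090177

2085090177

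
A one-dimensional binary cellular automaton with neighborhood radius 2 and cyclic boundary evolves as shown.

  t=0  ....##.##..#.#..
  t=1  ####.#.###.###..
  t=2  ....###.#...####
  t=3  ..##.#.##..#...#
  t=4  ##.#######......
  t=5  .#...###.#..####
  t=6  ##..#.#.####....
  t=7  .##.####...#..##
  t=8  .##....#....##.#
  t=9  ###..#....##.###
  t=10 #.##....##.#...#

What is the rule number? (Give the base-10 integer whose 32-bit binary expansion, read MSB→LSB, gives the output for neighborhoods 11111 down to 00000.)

2524479019

  [31] ##### => #  t=4,i=5
  [30] ####. => .  t=1,i=2
  [29] ###.# => .  t=1,i=3
  [28] ###.. => #  t=1,i=13
  [27] ##.## => .  t=0,i=6
  [26] ##.#. => #  t=1,i=4
  [25] ##..# => #  t=0,i=9
  [24] ##... => .  t=2,i=0
  [23] #.### => .  t=1,i=7
  [22] #.##. => #  t=0,i=7
  [21] #.#.# => #  t=1,i=5
  [20] #.#.. => #  t=0,i=13
  [19] #..## => #  t=1,i=15
  [18] #..#. => .  t=0,i=10
  [17] #...# => .  t=2,i=10
  [16] #.... => .  t=0,i=15
  [15] .#### => .  t=1,i=1
  [14] .###. => #  t=1,i=8
  [13] .##.# => #  t=0,i=5
  [12] .##.. => #  t=0,i=8
  [11] .#.## => #  t=1,i=6
  [10] .#.#. => #  t=0,i=12
  [9] .#..# => #  t=3,i=0
  [8] .#... => .  t=0,i=14
  [7] ..### => .  t=1,i=0
  [6] ..##. => .  t=0,i=4
  [5] ..#.# => #  t=0,i=11
  [4] ..#.. => .  t=3,i=11
  [3] ...## => #  t=0,i=3
  [2] ...#. => .  t=3,i=14
  [1] ....# => #  t=0,i=2
  [0] ..... => #  t=0,i=0
  bits 10010110011110000111111000101011 = 2524479019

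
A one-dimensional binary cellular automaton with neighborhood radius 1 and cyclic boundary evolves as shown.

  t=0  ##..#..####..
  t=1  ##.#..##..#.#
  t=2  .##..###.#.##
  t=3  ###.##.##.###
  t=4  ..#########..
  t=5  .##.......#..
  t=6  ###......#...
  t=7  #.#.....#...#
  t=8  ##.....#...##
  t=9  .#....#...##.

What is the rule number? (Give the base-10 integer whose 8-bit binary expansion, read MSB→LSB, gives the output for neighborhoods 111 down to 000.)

  [7] ### => .  t=0,i=8
  [6] ##. => #  t=0,i=1
  [5] #.# => #  t=1,i=2
  [4] #.. => .  t=0,i=2
  [3] .## => #  t=0,i=0
  [2] .#. => .  t=0,i=4
  [1] ..# => #  t=0,i=3
  [0] ... => .  t=4,i=0
  bits 01101010 = 106

106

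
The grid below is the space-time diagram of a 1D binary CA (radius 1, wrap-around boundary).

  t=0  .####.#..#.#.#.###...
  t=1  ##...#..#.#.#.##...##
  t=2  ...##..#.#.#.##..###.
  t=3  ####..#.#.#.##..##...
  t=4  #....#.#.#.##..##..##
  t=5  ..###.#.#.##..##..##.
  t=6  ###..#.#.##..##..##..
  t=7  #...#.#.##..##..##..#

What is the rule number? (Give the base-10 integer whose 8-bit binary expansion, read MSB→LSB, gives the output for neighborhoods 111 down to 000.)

  ### -> .   bit 7 = 0  t=0,i=2
  ##. -> .   bit 6 = 0  t=0,i=4
  #.# -> #   bit 5 = 1  t=0,i=5
  #.. -> .   bit 4 = 0  t=0,i=7
  .## -> #   bit 3 = 1  t=0,i=1
  .#. -> .   bit 2 = 0  t=0,i=6
  ..# -> #   bit 1 = 1  t=0,i=0
  ... -> #   bit 0 = 1  t=0,i=19
  bits 00101011 = 43

43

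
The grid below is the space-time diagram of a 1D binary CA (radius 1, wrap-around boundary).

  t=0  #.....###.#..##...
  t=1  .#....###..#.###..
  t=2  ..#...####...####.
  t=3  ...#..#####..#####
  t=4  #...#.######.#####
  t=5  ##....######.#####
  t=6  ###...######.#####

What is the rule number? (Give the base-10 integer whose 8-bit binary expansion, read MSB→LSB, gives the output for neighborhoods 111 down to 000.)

216

  [7] ### => #  t=0,i=7
  [6] ##. => #  t=0,i=8
  [5] #.# => .  t=0,i=9
  [4] #.. => #  t=0,i=1
  [3] .## => #  t=0,i=6
  [2] .#. => .  t=0,i=0
  [1] ..# => .  t=0,i=5
  [0] ... => .  t=0,i=2
  bits 11011000 = 216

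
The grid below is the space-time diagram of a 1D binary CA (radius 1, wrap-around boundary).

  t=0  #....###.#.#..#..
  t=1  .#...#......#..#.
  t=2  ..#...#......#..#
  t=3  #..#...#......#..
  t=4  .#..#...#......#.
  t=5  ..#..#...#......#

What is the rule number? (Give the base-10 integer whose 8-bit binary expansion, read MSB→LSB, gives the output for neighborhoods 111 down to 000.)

  [7] ### => .  t=0,i=6
  [6] ##. => .  t=0,i=7
  [5] #.# => .  t=0,i=8
  [4] #.. => #  t=0,i=1
  [3] .## => #  t=0,i=5
  [2] .#. => .  t=0,i=0
  [1] ..# => .  t=0,i=4
  [0] ... => .  t=0,i=2
  bits 00011000 = 24

24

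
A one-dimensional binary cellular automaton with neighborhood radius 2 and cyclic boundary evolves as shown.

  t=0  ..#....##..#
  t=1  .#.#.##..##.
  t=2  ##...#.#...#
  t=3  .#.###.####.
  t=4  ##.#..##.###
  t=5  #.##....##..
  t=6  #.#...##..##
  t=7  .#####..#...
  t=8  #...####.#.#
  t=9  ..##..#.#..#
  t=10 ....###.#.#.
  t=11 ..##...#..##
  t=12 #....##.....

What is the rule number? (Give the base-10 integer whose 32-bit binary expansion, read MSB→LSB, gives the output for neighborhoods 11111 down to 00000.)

1591083310

  #####|.  b31=0 t=4,i=11
  ####.|#  b30=1 t=3,i=9
  ###.#|.  b29=0 t=3,i=5
  ###..|#  b28=1 t=2,i=1
  ##.##|#  b27=1 t=3,i=6
  ##.#.|#  b26=1 t=4,i=2
  ##..#|#  b25=1 t=0,i=9
  ##...|.  b24=0 t=2,i=2
  #.###|#  b23=1 t=3,i=3
  #.##.|#  b22=1 t=1,i=5
  #.#.#|.  b21=0 t=1,i=3
  #.#..|#  b20=1 t=2,i=7
  #..##|.  b19=0 t=1,i=8
  #..#.|#  b18=1 t=0,i=1
  #...#|#  b17=1 t=2,i=3
  #....|.  b16=0 t=0,i=4
  .####|.  b15=0 t=3,i=8
  .###.|.  b14=0 t=2,i=0
  .##.#|.  b13=0 t=4,i=7
  .##..|.  b12=0 t=0,i=8
  .#.##|.  b11=0 t=1,i=4
  .#.#.|.  b10=0 t=1,i=2
  .#..#|.  b9=0 t=0,i=0
  .#...|#  b8=1 t=0,i=3
  ..###|.  b7=0 t=2,i=11
  ..##.|.  b6=0 t=0,i=7
  ..#.#|#  b5=1 t=1,i=1
  ..#..|.  b4=0 t=0,i=2
  ...##|#  b3=1 t=0,i=6
  ...#.|#  b2=1 t=2,i=4
  ....#|#  b1=1 t=0,i=5
  .....|.  b0=0 t=10,i=1
  bits 01011110110101100000000100101110 = 1591083310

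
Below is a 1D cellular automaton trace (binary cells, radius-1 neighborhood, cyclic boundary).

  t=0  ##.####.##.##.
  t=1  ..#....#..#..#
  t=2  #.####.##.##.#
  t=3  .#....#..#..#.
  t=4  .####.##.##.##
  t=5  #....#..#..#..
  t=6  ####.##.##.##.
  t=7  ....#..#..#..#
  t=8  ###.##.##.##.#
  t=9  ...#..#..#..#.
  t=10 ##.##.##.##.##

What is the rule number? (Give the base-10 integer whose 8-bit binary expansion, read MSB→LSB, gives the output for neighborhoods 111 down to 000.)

53

  ### -> .   bit 7 = 0  t=0,i=4
  ##. -> .   bit 6 = 0  t=0,i=1
  #.# -> #   bit 5 = 1  t=0,i=2
  #.. -> #   bit 4 = 1  t=1,i=0
  .## -> .   bit 3 = 0  t=0,i=0
  .#. -> #   bit 2 = 1  t=1,i=2
  ..# -> .   bit 1 = 0  t=1,i=1
  ... -> #   bit 0 = 1  t=1,i=4
  bits 00110101 = 53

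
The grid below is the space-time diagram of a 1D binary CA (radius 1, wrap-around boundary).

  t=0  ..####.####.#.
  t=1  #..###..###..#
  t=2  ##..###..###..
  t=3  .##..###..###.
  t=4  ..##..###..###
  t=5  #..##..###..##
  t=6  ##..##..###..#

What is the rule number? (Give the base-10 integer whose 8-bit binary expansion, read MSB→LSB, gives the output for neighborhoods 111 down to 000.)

209

  [7] ### => #  t=0,i=3
  [6] ##. => #  t=0,i=5
  [5] #.# => .  t=0,i=6
  [4] #.. => #  t=0,i=13
  [3] .## => .  t=0,i=2
  [2] .#. => .  t=0,i=12
  [1] ..# => .  t=0,i=1
  [0] ... => #  t=0,i=0
  bits 11010001 = 209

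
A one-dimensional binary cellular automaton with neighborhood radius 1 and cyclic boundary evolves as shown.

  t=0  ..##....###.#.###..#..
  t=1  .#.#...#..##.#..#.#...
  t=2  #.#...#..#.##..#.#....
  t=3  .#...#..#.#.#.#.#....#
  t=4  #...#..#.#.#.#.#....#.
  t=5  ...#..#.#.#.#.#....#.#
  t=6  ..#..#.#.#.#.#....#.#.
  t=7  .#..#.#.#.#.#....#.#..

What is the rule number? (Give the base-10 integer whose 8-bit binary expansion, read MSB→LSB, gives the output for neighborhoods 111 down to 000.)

  nb ###: next=.  (t=0,i=9, bit7=0)
  nb ##.: next=#  (t=0,i=3, bit6=1)
  nb #.#: next=#  (t=0,i=11, bit5=1)
  nb #..: next=.  (t=0,i=4, bit4=0)
  nb .##: next=.  (t=0,i=2, bit3=0)
  nb .#.: next=.  (t=0,i=12, bit2=0)
  nb ..#: next=#  (t=0,i=1, bit1=1)
  nb ...: next=.  (t=0,i=0, bit0=0)
  bits 01100010 = 98

98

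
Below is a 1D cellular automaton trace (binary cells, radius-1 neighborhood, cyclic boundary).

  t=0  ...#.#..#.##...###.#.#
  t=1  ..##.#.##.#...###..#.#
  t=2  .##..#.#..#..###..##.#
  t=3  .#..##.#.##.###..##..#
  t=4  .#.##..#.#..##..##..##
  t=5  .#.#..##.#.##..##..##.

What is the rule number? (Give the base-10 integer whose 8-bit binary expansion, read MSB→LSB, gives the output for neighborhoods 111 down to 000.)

  nb ###: next=#  (t=0,i=16, bit7=1)
  nb ##.: next=.  (t=0,i=11, bit6=0)
  nb #.#: next=.  (t=0,i=4, bit5=0)
  nb #..: next=.  (t=0,i=0, bit4=0)
  nb .##: next=#  (t=0,i=10, bit3=1)
  nb .#.: next=#  (t=0,i=3, bit2=1)
  nb ..#: next=#  (t=0,i=2, bit1=1)
  nb ...: next=.  (t=0,i=1, bit0=0)
  bits 10001110 = 142

142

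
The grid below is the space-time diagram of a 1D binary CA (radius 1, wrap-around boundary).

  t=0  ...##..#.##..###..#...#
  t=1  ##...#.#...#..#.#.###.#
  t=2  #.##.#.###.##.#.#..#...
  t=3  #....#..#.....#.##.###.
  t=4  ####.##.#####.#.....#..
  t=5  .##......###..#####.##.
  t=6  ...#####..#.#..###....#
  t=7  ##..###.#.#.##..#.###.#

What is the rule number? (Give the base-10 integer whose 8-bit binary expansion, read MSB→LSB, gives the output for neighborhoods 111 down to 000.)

  ### -> #   bit 7 = 1  t=0,i=14
  ##. -> .   bit 6 = 0  t=0,i=4
  #.# -> .   bit 5 = 0  t=0,i=8
  #.. -> #   bit 4 = 1  t=0,i=0
  .## -> .   bit 3 = 0  t=0,i=3
  .#. -> #   bit 2 = 1  t=0,i=7
  ..# -> .   bit 1 = 0  t=0,i=2
  ... -> #   bit 0 = 1  t=0,i=1
  bits 10010101 = 149

149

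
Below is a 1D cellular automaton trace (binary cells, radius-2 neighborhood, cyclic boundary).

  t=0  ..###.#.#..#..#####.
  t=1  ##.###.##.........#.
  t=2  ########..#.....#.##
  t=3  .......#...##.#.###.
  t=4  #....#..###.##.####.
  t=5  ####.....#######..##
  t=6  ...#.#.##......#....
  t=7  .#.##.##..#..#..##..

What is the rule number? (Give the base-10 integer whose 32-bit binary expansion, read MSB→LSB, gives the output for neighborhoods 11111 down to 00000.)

  [31] ##### => .  t=0,i=16
  [30] ####. => .  t=0,i=17
  [29] ###.# => #  t=0,i=4
  [28] ###.. => #  t=0,i=18
  [27] ##.## => #  t=1,i=2
  [26] ##.#. => #  t=0,i=5
  [25] ##..# => .  t=2,i=8
  [24] ##... => .  t=0,i=19
  [23] #.### => #  t=1,i=3
  [22] #.##. => #  t=1,i=0
  [21] #.#.# => .  t=0,i=6
  [20] #.#.. => #  t=0,i=8
  [19] #..## => .  t=0,i=13
  [18] #..#. => .  t=0,i=10
  [17] #...# => #  t=0,i=0
  [16] #.... => #  t=1,i=10
  [15] .#### => .  t=0,i=15
  [14] .###. => #  t=0,i=3
  [13] .##.# => #  t=1,i=1
  [12] .##.. => .  t=1,i=8
  [11] .#.## => #  t=1,i=19
  [10] .#.#. => #  t=0,i=7
  [9] .#..# => .  t=0,i=9
  [8] .#... => #  t=2,i=11
  [7] ..### => .  t=0,i=2
  [6] ..##. => .  t=3,i=11
  [5] ..#.# => #  t=1,i=18
  [4] ..#.. => .  t=0,i=11
  [3] ...## => #  t=0,i=1
  [2] ...#. => .  t=1,i=17
  [1] ....# => #  t=1,i=16
  [0] ..... => .  t=1,i=11
  bits 00111100110100110110110100101010 = 1020489002

1020489002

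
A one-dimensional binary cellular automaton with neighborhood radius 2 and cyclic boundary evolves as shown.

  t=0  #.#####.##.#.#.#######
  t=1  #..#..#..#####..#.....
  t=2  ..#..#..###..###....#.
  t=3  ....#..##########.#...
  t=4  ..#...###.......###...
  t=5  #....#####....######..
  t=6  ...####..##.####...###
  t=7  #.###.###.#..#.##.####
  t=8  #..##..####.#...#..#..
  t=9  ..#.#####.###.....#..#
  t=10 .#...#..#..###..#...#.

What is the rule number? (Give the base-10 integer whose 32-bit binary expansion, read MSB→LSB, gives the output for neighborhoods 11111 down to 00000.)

926741642

  [31] ##### => .  t=0,i=4
  [30] ####. => .  t=0,i=5
  [29] ###.# => #  t=0,i=0
  [28] ###.. => #  t=1,i=13
  [27] ##.## => .  t=0,i=1
  [26] ##.#. => #  t=0,i=10
  [25] ##..# => #  t=1,i=14
  [24] ##... => #  t=2,i=16
  [23] #.### => .  t=0,i=2
  [22] #.##. => .  t=0,i=8
  [21] #.#.# => #  t=0,i=11
  [20] #.#.. => #  t=3,i=18
  [19] #..## => #  t=1,i=8
  [18] #..#. => #  t=1,i=2
  [17] #...# => .  t=2,i=0
  [16] #.... => .  t=1,i=18
  [15] .#### => #  t=0,i=3
  [14] .###. => #  t=2,i=9
  [13] .##.# => #  t=0,i=9
  [12] .##.. => #  t=8,i=4
  [11] .#.## => .  t=0,i=14
  [10] .#.#. => #  t=0,i=12
  [9] .#..# => .  t=1,i=1
  [8] .#... => .  t=1,i=17
  [7] ..### => #  t=1,i=9
  [6] ..##. => .  t=6,i=9
  [5] ..#.# => .  t=7,i=13
  [4] ..#.. => .  t=1,i=0
  [3] ...## => #  t=4,i=5
  [2] ...#. => .  t=1,i=21
  [1] ....# => #  t=1,i=20
  [0] ..... => .  t=1,i=19
  bits 00110111001111001111010010001010 = 926741642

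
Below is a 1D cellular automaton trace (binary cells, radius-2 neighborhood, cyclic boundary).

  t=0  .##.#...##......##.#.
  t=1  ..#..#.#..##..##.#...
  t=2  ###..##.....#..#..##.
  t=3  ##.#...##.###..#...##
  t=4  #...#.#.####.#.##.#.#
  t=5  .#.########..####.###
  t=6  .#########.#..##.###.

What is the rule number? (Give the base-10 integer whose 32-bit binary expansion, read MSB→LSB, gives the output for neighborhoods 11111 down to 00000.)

  [31] ##### => #  t=5,i=5
  [30] ####. => #  t=3,i=0
  [29] ###.# => .  t=3,i=1
  [28] ###.. => .  t=2,i=2
  [27] ##.## => #  t=2,i=20
  [26] ##.#. => .  t=0,i=3
  [25] ##..# => #  t=1,i=12
  [24] ##... => #  t=0,i=10
  [23] #.### => #  t=2,i=0
  [22] #.##. => #  t=4,i=15
  [21] #.#.# => #  t=4,i=6
  [20] #.#.. => .  t=0,i=4
  [19] #..## => .  t=0,i=0
  [18] #..#. => .  t=1,i=4
  [17] #...# => .  t=0,i=6
  [16] #.... => #  t=0,i=11
  [15] .#### => #  t=3,i=20
  [14] .###. => #  t=2,i=1
  [13] .##.# => #  t=0,i=2
  [12] .##.. => .  t=0,i=9
  [11] .#.## => #  t=4,i=7
  [10] .#.#. => #  t=1,i=6
  [9] .#..# => .  t=0,i=20
  [8] .#... => #  t=0,i=5
  [7] ..### => .  t=3,i=19
  [6] ..##. => .  t=0,i=1
  [5] ..#.# => #  t=1,i=5
  [4] ..#.. => #  t=1,i=2
  [3] ...## => #  t=0,i=7
  [2] ...#. => #  t=1,i=1
  [1] ....# => #  t=0,i=14
  [0] ..... => .  t=0,i=12
  bits 11001011111000011110110100111110 = 3420581182

3420581182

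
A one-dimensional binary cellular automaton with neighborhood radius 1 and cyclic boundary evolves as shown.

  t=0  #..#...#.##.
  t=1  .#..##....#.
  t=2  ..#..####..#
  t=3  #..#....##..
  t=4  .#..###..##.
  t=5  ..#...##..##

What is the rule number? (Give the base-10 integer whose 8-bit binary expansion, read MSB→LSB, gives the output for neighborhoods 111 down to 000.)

  [7] ### => .  t=2,i=6
  [6] ##. => #  t=0,i=10
  [5] #.# => .  t=0,i=8
  [4] #.. => #  t=0,i=1
  [3] .## => .  t=0,i=9
  [2] .#. => .  t=0,i=0
  [1] ..# => .  t=0,i=2
  [0] ... => #  t=0,i=5
  bits 01010001 = 81

81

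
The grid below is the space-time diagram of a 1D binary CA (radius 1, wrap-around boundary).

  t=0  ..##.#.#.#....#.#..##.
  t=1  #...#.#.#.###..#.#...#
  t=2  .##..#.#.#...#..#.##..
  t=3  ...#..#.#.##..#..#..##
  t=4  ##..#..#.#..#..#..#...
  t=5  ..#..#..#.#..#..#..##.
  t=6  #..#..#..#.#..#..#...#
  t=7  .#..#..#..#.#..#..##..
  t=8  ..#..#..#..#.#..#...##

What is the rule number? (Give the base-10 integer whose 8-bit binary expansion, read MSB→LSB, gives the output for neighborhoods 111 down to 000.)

  ###|.  b7=0 t=1,i=11
  ##.|.  b6=0 t=0,i=3
  #.#|#  b5=1 t=0,i=4
  #..|#  b4=1 t=0,i=10
  .##|.  b3=0 t=0,i=2
  .#.|.  b2=0 t=0,i=5
  ..#|.  b1=0 t=0,i=1
  ...|#  b0=1 t=0,i=0
  bits 00110001 = 49

49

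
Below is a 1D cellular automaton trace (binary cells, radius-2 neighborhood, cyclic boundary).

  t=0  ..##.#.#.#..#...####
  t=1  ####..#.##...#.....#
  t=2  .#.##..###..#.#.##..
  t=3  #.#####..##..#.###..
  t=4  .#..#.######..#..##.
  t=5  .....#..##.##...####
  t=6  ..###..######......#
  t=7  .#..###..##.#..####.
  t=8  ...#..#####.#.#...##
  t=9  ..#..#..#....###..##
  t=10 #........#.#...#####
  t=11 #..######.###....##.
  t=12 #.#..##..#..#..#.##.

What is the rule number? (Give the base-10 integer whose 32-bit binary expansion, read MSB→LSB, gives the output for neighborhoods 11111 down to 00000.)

2589474119

  ##### -> #   bit 31 = 1  t=1,i=1
  ####. -> .   bit 30 = 0  t=0,i=18
  ###.# -> .   bit 29 = 0  t=8,i=10
  ###.. -> #   bit 28 = 1  t=0,i=19
  ##.## -> #   bit 27 = 1  t=5,i=10
  ##.#. -> .   bit 26 = 0  t=0,i=4
  ##..# -> #   bit 25 = 1  t=0,i=0
  ##... -> .   bit 24 = 0  t=1,i=10
  #.### -> .   bit 23 = 0  t=3,i=2
  #.##. -> #   bit 22 = 1  t=1,i=8
  #.#.# -> .   bit 21 = 0  t=0,i=5
  #.#.. -> #   bit 20 = 1  t=0,i=9
  #..## -> #   bit 19 = 1  t=0,i=1
  #..#. -> .   bit 18 = 0  t=0,i=11
  #...# -> .   bit 17 = 0  t=0,i=14
  #.... -> .   bit 16 = 0  t=1,i=15
  .#### -> .   bit 15 = 0  t=0,i=17
  .###. -> .   bit 14 = 0  t=2,i=8
  .##.# -> #   bit 13 = 1  t=0,i=3
  .##.. -> #   bit 12 = 1  t=1,i=9
  .#.## -> #   bit 11 = 1  t=1,i=7
  .#.#. -> #   bit 10 = 1  t=0,i=6
  .#..# -> .   bit 9 = 0  t=0,i=10
  .#... -> #   bit 8 = 1  t=0,i=13
  ..### -> .   bit 7 = 0  t=0,i=16
  ..##. -> #   bit 6 = 1  t=0,i=2
  ..#.# -> .   bit 5 = 0  t=1,i=6
  ..#.. -> .   bit 4 = 0  t=0,i=12
  ...## -> .   bit 3 = 0  t=0,i=15
  ...#. -> #   bit 2 = 1  t=1,i=12
  ....# -> #   bit 1 = 1  t=1,i=17
  ..... -> #   bit 0 = 1  t=1,i=16
  bits 10011010010110000011110101000111 = 2589474119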